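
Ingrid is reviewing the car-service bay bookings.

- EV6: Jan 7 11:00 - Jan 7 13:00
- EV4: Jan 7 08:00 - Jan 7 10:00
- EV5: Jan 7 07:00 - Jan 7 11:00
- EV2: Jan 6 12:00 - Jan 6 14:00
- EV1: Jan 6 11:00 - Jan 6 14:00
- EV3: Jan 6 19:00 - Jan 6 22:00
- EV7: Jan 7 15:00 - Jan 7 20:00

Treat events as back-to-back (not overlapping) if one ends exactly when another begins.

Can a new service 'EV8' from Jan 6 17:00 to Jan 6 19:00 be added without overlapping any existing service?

Yes — the slot is free

EV1: ends Jan 6 14:00 at or before EV8 starts Jan 6 17:00 → clear.
EV2: ends Jan 6 14:00 at or before EV8 starts Jan 6 17:00 → clear.
EV3: starts Jan 6 19:00 at or after EV8 ends Jan 6 19:00 → clear.
EV5: starts Jan 7 07:00 at or after EV8 ends Jan 6 19:00 → clear.
EV4: starts Jan 7 08:00 at or after EV8 ends Jan 6 19:00 → clear.
EV6: starts Jan 7 11:00 at or after EV8 ends Jan 6 19:00 → clear.
EV7: starts Jan 7 15:00 at or after EV8 ends Jan 6 19:00 → clear.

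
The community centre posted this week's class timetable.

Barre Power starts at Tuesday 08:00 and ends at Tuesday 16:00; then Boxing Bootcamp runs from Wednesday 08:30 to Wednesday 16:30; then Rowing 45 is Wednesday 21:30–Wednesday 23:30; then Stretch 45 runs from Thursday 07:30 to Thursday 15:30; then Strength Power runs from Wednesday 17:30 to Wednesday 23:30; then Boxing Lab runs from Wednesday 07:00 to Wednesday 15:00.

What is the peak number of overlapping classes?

Sweep the timeline, counting +1 at each start and −1 at each end (ends before starts at a tie):
Tuesday 08:00 start Barre Power → 1
Tuesday 16:00 end Barre Power → 0
Wednesday 07:00 start Boxing Lab → 1
Wednesday 08:30 start Boxing Bootcamp → 2
Wednesday 15:00 end Boxing Lab → 1
Wednesday 16:30 end Boxing Bootcamp → 0
Wednesday 17:30 start Strength Power → 1
Wednesday 21:30 start Rowing 45 → 2
Wednesday 23:30 end Rowing 45 → 1
Wednesday 23:30 end Strength Power → 0
Thursday 07:30 start Stretch 45 → 1
Thursday 15:30 end Stretch 45 → 0
Peak is 2, at Wednesday 08:30 (Boxing Bootcamp, Boxing Lab).

2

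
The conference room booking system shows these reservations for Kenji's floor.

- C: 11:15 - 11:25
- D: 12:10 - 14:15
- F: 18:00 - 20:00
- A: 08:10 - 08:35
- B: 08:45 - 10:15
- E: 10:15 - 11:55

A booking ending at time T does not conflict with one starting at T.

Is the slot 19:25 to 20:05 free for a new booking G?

No — it overlaps F

A: ends 08:35 at or before G starts 19:25 → clear.
B: ends 10:15 at or before G starts 19:25 → clear.
E: ends 11:55 at or before G starts 19:25 → clear.
C: ends 11:25 at or before G starts 19:25 → clear.
D: ends 14:15 at or before G starts 19:25 → clear.
F: starts 18:00 before G ends 20:05, and ends 20:00 after G starts 19:25 → overlap.
G overlaps F.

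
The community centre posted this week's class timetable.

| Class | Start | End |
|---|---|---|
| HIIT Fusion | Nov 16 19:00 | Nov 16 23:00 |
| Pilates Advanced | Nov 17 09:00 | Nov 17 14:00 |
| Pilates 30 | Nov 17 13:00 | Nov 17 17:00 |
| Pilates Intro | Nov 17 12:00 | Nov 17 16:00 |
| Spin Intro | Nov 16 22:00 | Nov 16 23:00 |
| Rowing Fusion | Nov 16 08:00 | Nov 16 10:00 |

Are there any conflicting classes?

Check each pair: they overlap iff neither finishes before the other starts.
Sorted by start: Rowing Fusion, HIIT Fusion, Spin Intro, Pilates Advanced, Pilates Intro, Pilates 30.
HIIT Fusion starts after Rowing Fusion ends; Rowing Fusion is clear from here.
Spin Intro starts before HIIT Fusion ends → HIIT Fusion and Spin Intro overlap.
That's a conflict, so the schedule is not conflict-free.

Yes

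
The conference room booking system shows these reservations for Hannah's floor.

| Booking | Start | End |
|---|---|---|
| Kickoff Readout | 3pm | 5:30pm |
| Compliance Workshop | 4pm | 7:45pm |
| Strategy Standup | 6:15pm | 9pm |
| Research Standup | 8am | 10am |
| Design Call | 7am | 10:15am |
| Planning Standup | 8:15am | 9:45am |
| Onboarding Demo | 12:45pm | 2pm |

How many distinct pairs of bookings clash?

5

Sorted by start: Design Call, Research Standup, Planning Standup, Onboarding Demo, Kickoff Readout, Compliance Workshop, Strategy Standup.
Research Standup starts before Design Call ends → Design Call and Research Standup overlap.
Planning Standup starts before Design Call ends → Design Call and Planning Standup overlap.
Onboarding Demo starts after Design Call ends — done with Design Call.
Planning Standup starts before Research Standup ends → Research Standup and Planning Standup overlap.
Onboarding Demo starts after Research Standup ends — done with Research Standup.
Onboarding Demo starts after Planning Standup ends — done with Planning Standup.
Kickoff Readout starts after Onboarding Demo ends — done with Onboarding Demo.
Compliance Workshop starts before Kickoff Readout ends → Kickoff Readout and Compliance Workshop overlap.
Strategy Standup starts after Kickoff Readout ends.
Strategy Standup starts before Compliance Workshop ends → Compliance Workshop and Strategy Standup overlap.
Overlapping pairs: Compliance Workshop & Kickoff Readout, Compliance Workshop & Strategy Standup, Design Call & Planning Standup, Design Call & Research Standup, Planning Standup & Research Standup — 5 in total.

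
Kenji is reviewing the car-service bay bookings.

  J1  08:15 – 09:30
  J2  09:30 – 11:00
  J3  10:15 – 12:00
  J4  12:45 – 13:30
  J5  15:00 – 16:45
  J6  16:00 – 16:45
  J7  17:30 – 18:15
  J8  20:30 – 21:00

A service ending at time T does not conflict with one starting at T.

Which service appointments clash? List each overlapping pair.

J2 & J3, J5 & J6

Two intervals overlap when each starts before the other ends.
Sorted by start: J1, J2, J3, J4, J5, J6, J7, J8.
J2 starts exactly when J1 ends (back-to-back, no overlap), so J1 has no further overlaps.
J3 starts before J2 ends → J2 and J3 overlap.
J4 starts after J2 ends, so J2 has no further overlaps.
J4 starts after J3 ends, so J3 has no further overlaps.
J5 starts after J4 ends, so J4 has no further overlaps.
J6 starts before J5 ends → J5 and J6 overlap.
J7 starts after J5 ends, so J5 has no further overlaps.
J7 starts after J6 ends, so J6 has no further overlaps.
J8 starts after J7 ends.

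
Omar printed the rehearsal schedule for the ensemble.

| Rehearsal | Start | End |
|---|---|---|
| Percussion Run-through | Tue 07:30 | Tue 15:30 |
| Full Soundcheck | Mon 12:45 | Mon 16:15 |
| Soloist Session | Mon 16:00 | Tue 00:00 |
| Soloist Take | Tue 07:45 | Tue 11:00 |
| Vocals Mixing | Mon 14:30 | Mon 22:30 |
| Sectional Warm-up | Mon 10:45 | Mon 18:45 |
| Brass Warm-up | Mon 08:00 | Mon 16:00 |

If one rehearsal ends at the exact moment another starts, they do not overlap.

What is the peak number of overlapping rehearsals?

4

Sort all start/end points and keep a running count:
Mon 08:00 start Brass Warm-up → 1
Mon 10:45 start Sectional Warm-up → 2
Mon 12:45 start Full Soundcheck → 3
Mon 14:30 start Vocals Mixing → 4
Mon 16:00 end Brass Warm-up → 3
Mon 16:00 start Soloist Session → 4
Mon 16:15 end Full Soundcheck → 3
Mon 18:45 end Sectional Warm-up → 2
Mon 22:30 end Vocals Mixing → 1
Tue 00:00 end Soloist Session → 0
Tue 07:30 start Percussion Run-through → 1
Tue 07:45 start Soloist Take → 2
Tue 11:00 end Soloist Take → 1
Tue 15:30 end Percussion Run-through → 0
Peak is 4, at Mon 14:30 (Brass Warm-up, Full Soundcheck, Sectional Warm-up, Vocals Mixing).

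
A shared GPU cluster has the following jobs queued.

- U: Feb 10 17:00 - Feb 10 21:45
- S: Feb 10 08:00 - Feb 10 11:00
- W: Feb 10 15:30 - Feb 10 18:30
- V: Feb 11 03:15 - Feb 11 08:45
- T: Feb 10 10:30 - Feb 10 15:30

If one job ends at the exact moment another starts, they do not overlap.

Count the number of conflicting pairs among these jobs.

2

Sorted by start: S, T, W, U, V.
T starts before S ends → S and T overlap.
W starts after S ends — done with S.
W starts exactly when T ends (back-to-back, no overlap) — done with T.
U starts before W ends → W and U overlap.
V starts after W ends.
V starts after U ends.
Overlapping pairs: S & T, U & W — 2 in total.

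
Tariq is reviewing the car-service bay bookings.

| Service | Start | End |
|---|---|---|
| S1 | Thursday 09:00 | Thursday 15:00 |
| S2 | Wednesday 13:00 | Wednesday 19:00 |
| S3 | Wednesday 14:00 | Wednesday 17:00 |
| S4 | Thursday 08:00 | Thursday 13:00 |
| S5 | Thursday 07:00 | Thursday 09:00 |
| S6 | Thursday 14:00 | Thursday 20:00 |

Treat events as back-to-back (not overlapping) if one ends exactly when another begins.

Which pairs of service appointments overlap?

S1 & S4, S1 & S6, S2 & S3, S4 & S5

Sorted by start: S2, S3, S5, S4, S1, S6.
S3 starts before S2 ends → S2 and S3 overlap.
S5 starts after S2 ends; S2 is clear from here.
S5 starts after S3 ends; S3 is clear from here.
S4 starts before S5 ends → S5 and S4 overlap.
S1 starts exactly when S5 ends (back-to-back, no overlap); S5 is clear from here.
S1 starts before S4 ends → S4 and S1 overlap.
S6 starts after S4 ends.
S6 starts before S1 ends → S1 and S6 overlap.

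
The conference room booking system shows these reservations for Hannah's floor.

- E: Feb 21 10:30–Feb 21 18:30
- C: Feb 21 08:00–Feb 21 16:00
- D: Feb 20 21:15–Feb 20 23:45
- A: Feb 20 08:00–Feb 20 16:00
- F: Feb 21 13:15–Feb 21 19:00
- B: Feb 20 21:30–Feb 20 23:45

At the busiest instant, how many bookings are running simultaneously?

Sort all start/end points and keep a running count:
Feb 20 08:00 start A → 1
Feb 20 16:00 end A → 0
Feb 20 21:15 start D → 1
Feb 20 21:30 start B → 2
Feb 20 23:45 end B → 1
Feb 20 23:45 end D → 0
Feb 21 08:00 start C → 1
Feb 21 10:30 start E → 2
Feb 21 13:15 start F → 3
Feb 21 16:00 end C → 2
Feb 21 18:30 end E → 1
Feb 21 19:00 end F → 0
Peak is 3, at Feb 21 13:15 (C, E, F).

3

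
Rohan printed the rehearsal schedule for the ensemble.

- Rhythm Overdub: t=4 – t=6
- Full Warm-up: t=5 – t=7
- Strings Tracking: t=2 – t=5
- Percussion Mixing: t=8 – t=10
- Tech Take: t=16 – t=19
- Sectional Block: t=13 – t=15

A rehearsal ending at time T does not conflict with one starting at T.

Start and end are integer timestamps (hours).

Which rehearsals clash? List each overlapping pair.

Check each pair: they overlap iff neither finishes before the other starts.
Sorted by start: Strings Tracking, Rhythm Overdub, Full Warm-up, Percussion Mixing, Sectional Block, Tech Take.
Rhythm Overdub starts before Strings Tracking ends → Strings Tracking and Rhythm Overdub overlap.
Full Warm-up starts exactly when Strings Tracking ends (back-to-back, no overlap), so nothing later overlaps Strings Tracking either.
Full Warm-up starts before Rhythm Overdub ends → Rhythm Overdub and Full Warm-up overlap.
Percussion Mixing starts after Rhythm Overdub ends, so nothing later overlaps Rhythm Overdub either.
Percussion Mixing starts after Full Warm-up ends, so nothing later overlaps Full Warm-up either.
Sectional Block starts after Percussion Mixing ends, so nothing later overlaps Percussion Mixing either.
Tech Take starts after Sectional Block ends.

Full Warm-up & Rhythm Overdub, Rhythm Overdub & Strings Tracking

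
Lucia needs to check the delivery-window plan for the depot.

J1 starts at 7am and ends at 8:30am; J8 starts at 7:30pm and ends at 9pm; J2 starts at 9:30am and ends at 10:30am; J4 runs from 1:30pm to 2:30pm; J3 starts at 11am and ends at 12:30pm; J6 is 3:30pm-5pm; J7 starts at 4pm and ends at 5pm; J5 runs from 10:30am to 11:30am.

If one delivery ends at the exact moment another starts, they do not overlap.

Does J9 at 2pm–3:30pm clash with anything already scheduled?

J1: ends 8:30am at or before J9 starts 2pm → clear.
J2: ends 10:30am at or before J9 starts 2pm → clear.
J5: ends 11:30am at or before J9 starts 2pm → clear.
J3: ends 12:30pm at or before J9 starts 2pm → clear.
J4: starts 1:30pm before J9 ends 3:30pm, and ends 2:30pm after J9 starts 2pm → overlap.
J6: starts 3:30pm at or after J9 ends 3:30pm → clear.
J7: starts 4pm at or after J9 ends 3:30pm → clear.
J8: starts 7:30pm at or after J9 ends 3:30pm → clear.
J9 overlaps J4.

Yes — it overlaps J4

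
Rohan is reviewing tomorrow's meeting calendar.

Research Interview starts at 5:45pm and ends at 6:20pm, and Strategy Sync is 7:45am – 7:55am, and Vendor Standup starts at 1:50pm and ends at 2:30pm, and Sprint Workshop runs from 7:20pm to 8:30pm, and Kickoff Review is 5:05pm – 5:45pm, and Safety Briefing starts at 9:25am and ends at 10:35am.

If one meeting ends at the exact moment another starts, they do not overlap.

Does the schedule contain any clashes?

No

Two intervals overlap when each starts before the other ends.
Sorted by start: Strategy Sync, Safety Briefing, Vendor Standup, Kickoff Review, Research Interview, Sprint Workshop.
Safety Briefing starts after Strategy Sync ends, so Strategy Sync has no further overlaps.
Vendor Standup starts after Safety Briefing ends, so Safety Briefing has no further overlaps.
Kickoff Review starts after Vendor Standup ends, so Vendor Standup has no further overlaps.
Research Interview starts exactly when Kickoff Review ends (back-to-back, no overlap), so Kickoff Review has no further overlaps.
Sprint Workshop starts after Research Interview ends.
Every pair is clear; the schedule has no overlaps.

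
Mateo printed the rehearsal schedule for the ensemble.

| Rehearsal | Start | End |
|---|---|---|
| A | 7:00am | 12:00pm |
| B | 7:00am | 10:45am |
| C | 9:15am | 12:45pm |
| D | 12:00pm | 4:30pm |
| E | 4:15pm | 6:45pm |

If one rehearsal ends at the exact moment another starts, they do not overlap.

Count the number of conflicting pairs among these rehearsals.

Check each pair: they overlap iff neither finishes before the other starts.
Sorted by start: A, B, C, D, E.
B starts before A ends → A and B overlap.
C starts before A ends → A and C overlap.
D starts exactly when A ends (back-to-back, no overlap) — done with A.
C starts before B ends → B and C overlap.
D starts after B ends — done with B.
D starts before C ends → C and D overlap.
E starts after C ends.
E starts before D ends → D and E overlap.
Overlapping pairs: A & B, A & C, B & C, C & D, D & E — 5 in total.

5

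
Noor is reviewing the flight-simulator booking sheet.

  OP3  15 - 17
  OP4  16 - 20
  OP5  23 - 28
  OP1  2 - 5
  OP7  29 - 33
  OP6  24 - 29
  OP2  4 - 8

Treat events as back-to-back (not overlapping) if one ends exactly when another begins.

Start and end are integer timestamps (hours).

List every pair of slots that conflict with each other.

OP1 & OP2, OP3 & OP4, OP5 & OP6

Sorted by start: OP1, OP2, OP3, OP4, OP5, OP6, OP7.
OP2 starts before OP1 ends → OP1 and OP2 overlap.
OP3 starts after OP1 ends; OP1 is clear from here.
OP3 starts after OP2 ends; OP2 is clear from here.
OP4 starts before OP3 ends → OP3 and OP4 overlap.
OP5 starts after OP3 ends; OP3 is clear from here.
OP5 starts after OP4 ends; OP4 is clear from here.
OP6 starts before OP5 ends → OP5 and OP6 overlap.
OP7 starts after OP5 ends.
OP7 starts exactly when OP6 ends (back-to-back, no overlap).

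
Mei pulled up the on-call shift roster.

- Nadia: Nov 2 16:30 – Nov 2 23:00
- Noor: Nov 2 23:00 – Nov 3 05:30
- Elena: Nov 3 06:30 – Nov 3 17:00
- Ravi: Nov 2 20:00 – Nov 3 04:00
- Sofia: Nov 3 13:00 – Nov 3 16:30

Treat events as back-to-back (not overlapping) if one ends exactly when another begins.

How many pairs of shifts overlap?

3

Check each pair: they overlap iff neither finishes before the other starts.
Sorted by start: Nadia, Ravi, Noor, Elena, Sofia.
Ravi starts before Nadia ends → Nadia and Ravi overlap.
Noor starts exactly when Nadia ends (back-to-back, no overlap); Nadia is clear from here.
Noor starts before Ravi ends → Ravi and Noor overlap.
Elena starts after Ravi ends; Ravi is clear from here.
Elena starts after Noor ends; Noor is clear from here.
Sofia starts before Elena ends → Elena and Sofia overlap.
Overlapping pairs: Elena & Sofia, Nadia & Ravi, Noor & Ravi — 3 in total.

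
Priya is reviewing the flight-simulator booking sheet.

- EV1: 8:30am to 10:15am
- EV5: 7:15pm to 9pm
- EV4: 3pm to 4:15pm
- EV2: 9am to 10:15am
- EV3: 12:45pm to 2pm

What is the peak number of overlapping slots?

2

Sort all start/end points and keep a running count:
8:30am start EV1 → 1
9am start EV2 → 2
10:15am end EV1 → 1
10:15am end EV2 → 0
12:45pm start EV3 → 1
2pm end EV3 → 0
3pm start EV4 → 1
4:15pm end EV4 → 0
7:15pm start EV5 → 1
9pm end EV5 → 0
Peak is 2, at 9am (EV1, EV2).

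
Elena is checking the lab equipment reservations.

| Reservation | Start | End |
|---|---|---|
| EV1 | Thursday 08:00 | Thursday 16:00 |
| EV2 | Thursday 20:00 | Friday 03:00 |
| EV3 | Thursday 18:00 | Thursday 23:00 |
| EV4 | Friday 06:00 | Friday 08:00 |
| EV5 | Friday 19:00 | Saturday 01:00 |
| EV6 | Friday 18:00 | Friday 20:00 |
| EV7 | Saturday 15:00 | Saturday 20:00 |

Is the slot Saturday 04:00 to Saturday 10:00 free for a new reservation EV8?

EV1: ends Thursday 16:00 at or before EV8 starts Saturday 04:00 → clear.
EV3: ends Thursday 23:00 at or before EV8 starts Saturday 04:00 → clear.
EV2: ends Friday 03:00 at or before EV8 starts Saturday 04:00 → clear.
EV4: ends Friday 08:00 at or before EV8 starts Saturday 04:00 → clear.
EV6: ends Friday 20:00 at or before EV8 starts Saturday 04:00 → clear.
EV5: ends Saturday 01:00 at or before EV8 starts Saturday 04:00 → clear.
EV7: starts Saturday 15:00 at or after EV8 ends Saturday 10:00 → clear.

Yes — the slot is free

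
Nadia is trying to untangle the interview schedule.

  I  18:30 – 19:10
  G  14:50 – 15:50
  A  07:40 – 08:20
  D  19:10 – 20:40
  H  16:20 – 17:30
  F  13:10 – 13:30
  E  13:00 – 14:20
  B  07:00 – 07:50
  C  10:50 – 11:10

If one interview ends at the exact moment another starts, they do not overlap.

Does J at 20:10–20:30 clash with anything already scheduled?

Yes — it overlaps D

B: ends 07:50 at or before J starts 20:10 → clear.
A: ends 08:20 at or before J starts 20:10 → clear.
C: ends 11:10 at or before J starts 20:10 → clear.
E: ends 14:20 at or before J starts 20:10 → clear.
F: ends 13:30 at or before J starts 20:10 → clear.
G: ends 15:50 at or before J starts 20:10 → clear.
H: ends 17:30 at or before J starts 20:10 → clear.
I: ends 19:10 at or before J starts 20:10 → clear.
D: starts 19:10 before J ends 20:30, and ends 20:40 after J starts 20:10 → overlap.
J overlaps D.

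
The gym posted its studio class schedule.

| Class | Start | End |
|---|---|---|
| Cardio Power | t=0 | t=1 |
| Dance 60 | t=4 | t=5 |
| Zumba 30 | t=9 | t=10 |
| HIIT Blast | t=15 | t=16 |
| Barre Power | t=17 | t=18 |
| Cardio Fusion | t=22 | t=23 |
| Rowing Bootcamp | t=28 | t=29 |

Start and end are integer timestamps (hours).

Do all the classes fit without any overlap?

Yes

Two intervals overlap when each starts before the other ends.
Sorted by start: Cardio Power, Dance 60, Zumba 30, HIIT Blast, Barre Power, Cardio Fusion, Rowing Bootcamp.
Dance 60 starts after Cardio Power ends — done with Cardio Power.
Zumba 30 starts after Dance 60 ends — done with Dance 60.
HIIT Blast starts after Zumba 30 ends — done with Zumba 30.
Barre Power starts after HIIT Blast ends — done with HIIT Blast.
Cardio Fusion starts after Barre Power ends — done with Barre Power.
Rowing Bootcamp starts after Cardio Fusion ends.
Every pair is clear; the schedule has no overlaps.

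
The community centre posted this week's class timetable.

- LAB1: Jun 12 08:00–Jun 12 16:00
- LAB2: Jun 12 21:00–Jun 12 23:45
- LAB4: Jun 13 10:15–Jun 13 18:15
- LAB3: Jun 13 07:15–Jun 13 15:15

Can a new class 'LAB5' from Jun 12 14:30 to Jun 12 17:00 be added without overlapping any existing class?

LAB1: starts Jun 12 08:00 before LAB5 ends Jun 12 17:00, and ends Jun 12 16:00 after LAB5 starts Jun 12 14:30 → overlap.
LAB2: starts Jun 12 21:00 at or after LAB5 ends Jun 12 17:00 → clear.
LAB3: starts Jun 13 07:15 at or after LAB5 ends Jun 12 17:00 → clear.
LAB4: starts Jun 13 10:15 at or after LAB5 ends Jun 12 17:00 → clear.
LAB5 overlaps LAB1.

No — it overlaps LAB1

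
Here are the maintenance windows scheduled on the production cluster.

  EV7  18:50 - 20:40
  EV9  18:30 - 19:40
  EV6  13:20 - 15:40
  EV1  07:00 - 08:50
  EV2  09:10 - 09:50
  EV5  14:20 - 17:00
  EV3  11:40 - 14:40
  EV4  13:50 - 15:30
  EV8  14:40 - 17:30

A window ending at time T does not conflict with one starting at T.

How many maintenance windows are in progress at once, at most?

4

Sweep the timeline, counting +1 at each start and −1 at each end (ends before starts at a tie):
07:00 start EV1 → 1
08:50 end EV1 → 0
09:10 start EV2 → 1
09:50 end EV2 → 0
11:40 start EV3 → 1
13:20 start EV6 → 2
13:50 start EV4 → 3
14:20 start EV5 → 4
14:40 end EV3 → 3
14:40 start EV8 → 4
15:30 end EV4 → 3
15:40 end EV6 → 2
17:00 end EV5 → 1
17:30 end EV8 → 0
18:30 start EV9 → 1
18:50 start EV7 → 2
19:40 end EV9 → 1
20:40 end EV7 → 0
Peak is 4, at 14:20 (EV3, EV4, EV5, EV6).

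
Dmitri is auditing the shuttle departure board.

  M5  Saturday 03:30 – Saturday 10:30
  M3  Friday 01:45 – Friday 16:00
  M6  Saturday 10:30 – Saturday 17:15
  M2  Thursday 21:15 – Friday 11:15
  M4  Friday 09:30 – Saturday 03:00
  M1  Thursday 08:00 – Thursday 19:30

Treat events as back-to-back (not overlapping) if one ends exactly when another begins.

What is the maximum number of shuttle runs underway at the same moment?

3

Walk through starts and ends in time order (an end at T is processed before a start at T):
Thursday 08:00 start M1 → 1
Thursday 19:30 end M1 → 0
Thursday 21:15 start M2 → 1
Friday 01:45 start M3 → 2
Friday 09:30 start M4 → 3
Friday 11:15 end M2 → 2
Friday 16:00 end M3 → 1
Saturday 03:00 end M4 → 0
Saturday 03:30 start M5 → 1
Saturday 10:30 end M5 → 0
Saturday 10:30 start M6 → 1
Saturday 17:15 end M6 → 0
Peak is 3, at Friday 09:30 (M2, M3, M4).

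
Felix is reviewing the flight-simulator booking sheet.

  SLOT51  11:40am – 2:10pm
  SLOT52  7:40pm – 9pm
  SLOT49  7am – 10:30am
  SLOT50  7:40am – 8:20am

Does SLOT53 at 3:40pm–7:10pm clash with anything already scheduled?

SLOT49: ends 10:30am at or before SLOT53 starts 3:40pm → clear.
SLOT50: ends 8:20am at or before SLOT53 starts 3:40pm → clear.
SLOT51: ends 2:10pm at or before SLOT53 starts 3:40pm → clear.
SLOT52: starts 7:40pm at or after SLOT53 ends 7:10pm → clear.

No — it doesn't clash with anything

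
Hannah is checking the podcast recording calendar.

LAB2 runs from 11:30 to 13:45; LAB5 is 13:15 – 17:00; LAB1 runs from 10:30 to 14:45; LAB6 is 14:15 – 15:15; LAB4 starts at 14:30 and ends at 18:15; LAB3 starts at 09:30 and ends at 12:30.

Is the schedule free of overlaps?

Sorted by start: LAB3, LAB1, LAB2, LAB5, LAB6, LAB4.
LAB1 starts before LAB3 ends → LAB3 and LAB1 overlap.
That's a conflict, so the schedule is not conflict-free.

No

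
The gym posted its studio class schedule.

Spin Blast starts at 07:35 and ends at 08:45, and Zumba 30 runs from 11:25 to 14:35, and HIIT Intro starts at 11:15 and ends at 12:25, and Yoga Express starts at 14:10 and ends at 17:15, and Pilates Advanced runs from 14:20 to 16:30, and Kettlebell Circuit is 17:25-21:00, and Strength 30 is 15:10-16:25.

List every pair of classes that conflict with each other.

Sorted by start: Spin Blast, HIIT Intro, Zumba 30, Yoga Express, Pilates Advanced, Strength 30, Kettlebell Circuit.
HIIT Intro starts after Spin Blast ends — done with Spin Blast.
Zumba 30 starts before HIIT Intro ends → HIIT Intro and Zumba 30 overlap.
Yoga Express starts after HIIT Intro ends — done with HIIT Intro.
Yoga Express starts before Zumba 30 ends → Zumba 30 and Yoga Express overlap.
Pilates Advanced starts before Zumba 30 ends → Zumba 30 and Pilates Advanced overlap.
Strength 30 starts after Zumba 30 ends — done with Zumba 30.
Pilates Advanced starts before Yoga Express ends → Yoga Express and Pilates Advanced overlap.
Strength 30 starts before Yoga Express ends → Yoga Express and Strength 30 overlap.
Kettlebell Circuit starts after Yoga Express ends.
Strength 30 starts before Pilates Advanced ends → Pilates Advanced and Strength 30 overlap.
Kettlebell Circuit starts after Pilates Advanced ends.
Kettlebell Circuit starts after Strength 30 ends.

HIIT Intro & Zumba 30, Pilates Advanced & Strength 30, Pilates Advanced & Yoga Express, Pilates Advanced & Zumba 30, Strength 30 & Yoga Express, Yoga Express & Zumba 30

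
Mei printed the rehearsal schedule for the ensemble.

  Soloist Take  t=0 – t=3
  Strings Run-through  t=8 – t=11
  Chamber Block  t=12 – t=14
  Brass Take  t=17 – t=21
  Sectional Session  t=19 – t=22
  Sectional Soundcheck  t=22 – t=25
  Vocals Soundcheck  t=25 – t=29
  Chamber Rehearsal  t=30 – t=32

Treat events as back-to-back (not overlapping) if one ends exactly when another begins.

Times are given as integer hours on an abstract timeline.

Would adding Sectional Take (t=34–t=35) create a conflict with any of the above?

No — it doesn't clash with anything

Soloist Take: ends t=3 at or before Sectional Take starts t=34 → clear.
Strings Run-through: ends t=11 at or before Sectional Take starts t=34 → clear.
Chamber Block: ends t=14 at or before Sectional Take starts t=34 → clear.
Brass Take: ends t=21 at or before Sectional Take starts t=34 → clear.
Sectional Session: ends t=22 at or before Sectional Take starts t=34 → clear.
Sectional Soundcheck: ends t=25 at or before Sectional Take starts t=34 → clear.
Vocals Soundcheck: ends t=29 at or before Sectional Take starts t=34 → clear.
Chamber Rehearsal: ends t=32 at or before Sectional Take starts t=34 → clear.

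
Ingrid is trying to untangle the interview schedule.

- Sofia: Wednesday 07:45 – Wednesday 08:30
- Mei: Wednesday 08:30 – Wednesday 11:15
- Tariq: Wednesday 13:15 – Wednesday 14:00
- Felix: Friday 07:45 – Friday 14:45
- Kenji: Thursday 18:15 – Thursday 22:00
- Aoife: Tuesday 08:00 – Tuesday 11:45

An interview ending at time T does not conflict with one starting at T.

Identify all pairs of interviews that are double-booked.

none

Two intervals overlap when each starts before the other ends.
Sorted by start: Aoife, Sofia, Mei, Tariq, Kenji, Felix.
Sofia starts after Aoife ends — done with Aoife.
Mei starts exactly when Sofia ends (back-to-back, no overlap) — done with Sofia.
Tariq starts after Mei ends — done with Mei.
Kenji starts after Tariq ends — done with Tariq.
Felix starts after Kenji ends.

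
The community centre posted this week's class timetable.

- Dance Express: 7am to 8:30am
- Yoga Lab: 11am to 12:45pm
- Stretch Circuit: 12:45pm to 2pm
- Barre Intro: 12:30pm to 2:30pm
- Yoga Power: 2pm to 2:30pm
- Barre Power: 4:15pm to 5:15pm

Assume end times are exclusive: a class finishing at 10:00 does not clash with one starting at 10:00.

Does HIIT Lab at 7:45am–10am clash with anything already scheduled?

Yes — it overlaps Dance Express

Dance Express: starts 7am before HIIT Lab ends 10am, and ends 8:30am after HIIT Lab starts 7:45am → overlap.
Yoga Lab: starts 11am at or after HIIT Lab ends 10am → clear.
Barre Intro: starts 12:30pm at or after HIIT Lab ends 10am → clear.
Stretch Circuit: starts 12:45pm at or after HIIT Lab ends 10am → clear.
Yoga Power: starts 2pm at or after HIIT Lab ends 10am → clear.
Barre Power: starts 4:15pm at or after HIIT Lab ends 10am → clear.
HIIT Lab overlaps Dance Express.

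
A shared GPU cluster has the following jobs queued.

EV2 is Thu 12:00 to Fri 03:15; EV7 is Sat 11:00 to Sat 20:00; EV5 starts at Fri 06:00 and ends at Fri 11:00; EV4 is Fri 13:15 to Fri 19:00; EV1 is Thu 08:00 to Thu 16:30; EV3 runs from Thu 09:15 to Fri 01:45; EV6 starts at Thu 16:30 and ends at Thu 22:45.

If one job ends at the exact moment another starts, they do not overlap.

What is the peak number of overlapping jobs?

Sort all start/end points and keep a running count:
Thu 08:00 start EV1 → 1
Thu 09:15 start EV3 → 2
Thu 12:00 start EV2 → 3
Thu 16:30 end EV1 → 2
Thu 16:30 start EV6 → 3
Thu 22:45 end EV6 → 2
Fri 01:45 end EV3 → 1
Fri 03:15 end EV2 → 0
Fri 06:00 start EV5 → 1
Fri 11:00 end EV5 → 0
Fri 13:15 start EV4 → 1
Fri 19:00 end EV4 → 0
Sat 11:00 start EV7 → 1
Sat 20:00 end EV7 → 0
Peak is 3, at Thu 12:00 (EV1, EV2, EV3).

3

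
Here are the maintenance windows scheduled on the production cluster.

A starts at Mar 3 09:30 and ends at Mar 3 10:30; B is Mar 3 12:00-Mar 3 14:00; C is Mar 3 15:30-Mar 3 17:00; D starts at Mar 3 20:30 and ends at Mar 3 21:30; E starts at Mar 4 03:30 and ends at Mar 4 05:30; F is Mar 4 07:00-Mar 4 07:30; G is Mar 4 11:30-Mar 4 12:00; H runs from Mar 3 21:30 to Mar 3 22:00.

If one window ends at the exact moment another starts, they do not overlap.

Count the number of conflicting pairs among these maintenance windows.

0

Sorted by start: A, B, C, D, H, E, F, G.
B starts after A ends, so A has no further overlaps.
C starts after B ends, so B has no further overlaps.
D starts after C ends, so C has no further overlaps.
H starts exactly when D ends (back-to-back, no overlap), so D has no further overlaps.
E starts after H ends, so H has no further overlaps.
F starts after E ends, so E has no further overlaps.
G starts after F ends.
No pair overlaps.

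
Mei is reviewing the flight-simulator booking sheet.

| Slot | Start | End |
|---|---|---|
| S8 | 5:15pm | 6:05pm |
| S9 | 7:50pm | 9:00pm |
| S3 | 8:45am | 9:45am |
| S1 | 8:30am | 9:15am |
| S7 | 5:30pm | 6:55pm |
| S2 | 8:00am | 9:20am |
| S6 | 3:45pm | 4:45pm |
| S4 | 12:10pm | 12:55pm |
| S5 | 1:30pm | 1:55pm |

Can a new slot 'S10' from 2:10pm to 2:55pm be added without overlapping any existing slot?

Yes — the slot is free

S2: ends 9:20am at or before S10 starts 2:10pm → clear.
S1: ends 9:15am at or before S10 starts 2:10pm → clear.
S3: ends 9:45am at or before S10 starts 2:10pm → clear.
S4: ends 12:55pm at or before S10 starts 2:10pm → clear.
S5: ends 1:55pm at or before S10 starts 2:10pm → clear.
S6: starts 3:45pm at or after S10 ends 2:55pm → clear.
S8: starts 5:15pm at or after S10 ends 2:55pm → clear.
S7: starts 5:30pm at or after S10 ends 2:55pm → clear.
S9: starts 7:50pm at or after S10 ends 2:55pm → clear.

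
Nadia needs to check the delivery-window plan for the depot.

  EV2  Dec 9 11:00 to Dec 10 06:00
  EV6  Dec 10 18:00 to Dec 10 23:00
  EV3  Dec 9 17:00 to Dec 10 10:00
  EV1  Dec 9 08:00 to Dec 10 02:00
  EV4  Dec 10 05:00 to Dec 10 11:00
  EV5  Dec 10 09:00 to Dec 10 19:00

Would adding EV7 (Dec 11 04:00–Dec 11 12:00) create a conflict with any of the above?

EV1: ends Dec 10 02:00 at or before EV7 starts Dec 11 04:00 → clear.
EV2: ends Dec 10 06:00 at or before EV7 starts Dec 11 04:00 → clear.
EV3: ends Dec 10 10:00 at or before EV7 starts Dec 11 04:00 → clear.
EV4: ends Dec 10 11:00 at or before EV7 starts Dec 11 04:00 → clear.
EV5: ends Dec 10 19:00 at or before EV7 starts Dec 11 04:00 → clear.
EV6: ends Dec 10 23:00 at or before EV7 starts Dec 11 04:00 → clear.

No — it doesn't clash with anything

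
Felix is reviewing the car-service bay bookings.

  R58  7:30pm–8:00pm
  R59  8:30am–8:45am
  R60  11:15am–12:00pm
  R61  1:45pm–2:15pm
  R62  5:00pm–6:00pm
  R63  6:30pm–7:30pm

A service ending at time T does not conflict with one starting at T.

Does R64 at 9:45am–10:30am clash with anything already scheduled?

No — it doesn't clash with anything

R59: ends 8:45am at or before R64 starts 9:45am → clear.
R60: starts 11:15am at or after R64 ends 10:30am → clear.
R61: starts 1:45pm at or after R64 ends 10:30am → clear.
R62: starts 5:00pm at or after R64 ends 10:30am → clear.
R63: starts 6:30pm at or after R64 ends 10:30am → clear.
R58: starts 7:30pm at or after R64 ends 10:30am → clear.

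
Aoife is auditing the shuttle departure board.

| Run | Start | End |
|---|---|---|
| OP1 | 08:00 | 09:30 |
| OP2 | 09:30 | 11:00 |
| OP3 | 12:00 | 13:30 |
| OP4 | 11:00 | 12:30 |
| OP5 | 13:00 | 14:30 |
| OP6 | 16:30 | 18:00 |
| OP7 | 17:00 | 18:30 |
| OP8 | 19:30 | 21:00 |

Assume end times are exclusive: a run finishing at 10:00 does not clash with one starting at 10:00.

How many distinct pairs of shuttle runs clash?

3

Sorted by start: OP1, OP2, OP4, OP3, OP5, OP6, OP7, OP8.
OP2 starts exactly when OP1 ends (back-to-back, no overlap) — done with OP1.
OP4 starts exactly when OP2 ends (back-to-back, no overlap) — done with OP2.
OP3 starts before OP4 ends → OP4 and OP3 overlap.
OP5 starts after OP4 ends — done with OP4.
OP5 starts before OP3 ends → OP3 and OP5 overlap.
OP6 starts after OP3 ends — done with OP3.
OP6 starts after OP5 ends — done with OP5.
OP7 starts before OP6 ends → OP6 and OP7 overlap.
OP8 starts after OP6 ends.
OP8 starts after OP7 ends.
Overlapping pairs: OP3 & OP4, OP3 & OP5, OP6 & OP7 — 3 in total.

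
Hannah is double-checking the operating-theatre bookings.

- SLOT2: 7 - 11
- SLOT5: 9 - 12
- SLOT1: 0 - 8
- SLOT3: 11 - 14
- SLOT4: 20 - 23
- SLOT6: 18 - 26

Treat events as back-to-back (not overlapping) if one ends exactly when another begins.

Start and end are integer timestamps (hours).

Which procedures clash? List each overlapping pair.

Two intervals overlap when each starts before the other ends.
Sorted by start: SLOT1, SLOT2, SLOT5, SLOT3, SLOT6, SLOT4.
SLOT2 starts before SLOT1 ends → SLOT1 and SLOT2 overlap.
SLOT5 starts after SLOT1 ends; SLOT1 is clear from here.
SLOT5 starts before SLOT2 ends → SLOT2 and SLOT5 overlap.
SLOT3 starts exactly when SLOT2 ends (back-to-back, no overlap); SLOT2 is clear from here.
SLOT3 starts before SLOT5 ends → SLOT5 and SLOT3 overlap.
SLOT6 starts after SLOT5 ends; SLOT5 is clear from here.
SLOT6 starts after SLOT3 ends; SLOT3 is clear from here.
SLOT4 starts before SLOT6 ends → SLOT6 and SLOT4 overlap.

SLOT1 & SLOT2, SLOT2 & SLOT5, SLOT3 & SLOT5, SLOT4 & SLOT6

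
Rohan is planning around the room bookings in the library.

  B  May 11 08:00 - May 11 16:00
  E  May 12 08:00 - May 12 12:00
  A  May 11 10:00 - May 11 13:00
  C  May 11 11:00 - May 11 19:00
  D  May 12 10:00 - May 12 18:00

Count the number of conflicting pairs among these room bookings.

4

Two intervals overlap when each starts before the other ends.
Sorted by start: B, A, C, E, D.
A starts before B ends → B and A overlap.
C starts before B ends → B and C overlap.
E starts after B ends; B is clear from here.
C starts before A ends → A and C overlap.
E starts after A ends; A is clear from here.
E starts after C ends; C is clear from here.
D starts before E ends → E and D overlap.
Overlapping pairs: A & B, A & C, B & C, D & E — 4 in total.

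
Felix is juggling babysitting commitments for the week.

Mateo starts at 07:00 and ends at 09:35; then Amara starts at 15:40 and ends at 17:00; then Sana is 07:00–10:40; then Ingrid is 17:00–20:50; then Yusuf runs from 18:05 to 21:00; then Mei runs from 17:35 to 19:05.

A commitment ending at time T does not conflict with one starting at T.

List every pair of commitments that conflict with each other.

Ingrid & Mei, Ingrid & Yusuf, Mateo & Sana, Mei & Yusuf

Sorted by start: Mateo, Sana, Amara, Ingrid, Mei, Yusuf.
Sana starts before Mateo ends → Mateo and Sana overlap.
Amara starts after Mateo ends, so nothing later overlaps Mateo either.
Amara starts after Sana ends, so nothing later overlaps Sana either.
Ingrid starts exactly when Amara ends (back-to-back, no overlap), so nothing later overlaps Amara either.
Mei starts before Ingrid ends → Ingrid and Mei overlap.
Yusuf starts before Ingrid ends → Ingrid and Yusuf overlap.
Yusuf starts before Mei ends → Mei and Yusuf overlap.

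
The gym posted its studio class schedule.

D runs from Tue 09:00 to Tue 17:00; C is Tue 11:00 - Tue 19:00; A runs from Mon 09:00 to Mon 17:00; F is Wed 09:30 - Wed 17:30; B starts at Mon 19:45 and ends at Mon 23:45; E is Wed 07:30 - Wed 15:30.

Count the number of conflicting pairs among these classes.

Sorted by start: A, B, D, C, E, F.
B starts after A ends; A is clear from here.
D starts after B ends; B is clear from here.
C starts before D ends → D and C overlap.
E starts after D ends; D is clear from here.
E starts after C ends; C is clear from here.
F starts before E ends → E and F overlap.
Overlapping pairs: C & D, E & F — 2 in total.

2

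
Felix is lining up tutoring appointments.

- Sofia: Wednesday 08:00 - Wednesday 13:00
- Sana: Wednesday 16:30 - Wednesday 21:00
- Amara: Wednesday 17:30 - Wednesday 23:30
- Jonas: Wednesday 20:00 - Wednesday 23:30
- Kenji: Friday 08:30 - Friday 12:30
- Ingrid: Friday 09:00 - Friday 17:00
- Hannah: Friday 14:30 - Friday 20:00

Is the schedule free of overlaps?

No

Two intervals overlap when each starts before the other ends.
Sorted by start: Sofia, Sana, Amara, Jonas, Kenji, Ingrid, Hannah.
Sana starts after Sofia ends — done with Sofia.
Amara starts before Sana ends → Sana and Amara overlap.
That's a conflict, so the schedule is not conflict-free.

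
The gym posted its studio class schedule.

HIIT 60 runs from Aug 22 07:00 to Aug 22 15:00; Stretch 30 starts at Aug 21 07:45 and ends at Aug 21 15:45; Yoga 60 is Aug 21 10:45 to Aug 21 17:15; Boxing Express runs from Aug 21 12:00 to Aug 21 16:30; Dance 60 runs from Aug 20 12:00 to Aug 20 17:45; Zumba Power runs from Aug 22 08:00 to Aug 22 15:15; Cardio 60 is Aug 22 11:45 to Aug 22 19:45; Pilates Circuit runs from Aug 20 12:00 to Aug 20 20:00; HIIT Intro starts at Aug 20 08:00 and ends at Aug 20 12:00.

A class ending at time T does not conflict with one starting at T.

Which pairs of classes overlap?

Boxing Express & Stretch 30, Boxing Express & Yoga 60, Cardio 60 & HIIT 60, Cardio 60 & Zumba Power, Dance 60 & Pilates Circuit, HIIT 60 & Zumba Power, Stretch 30 & Yoga 60

Sorted by start: HIIT Intro, Pilates Circuit, Dance 60, Stretch 30, Yoga 60, Boxing Express, HIIT 60, Zumba Power, Cardio 60.
Pilates Circuit starts exactly when HIIT Intro ends (back-to-back, no overlap), so nothing later overlaps HIIT Intro either.
Dance 60 starts before Pilates Circuit ends → Pilates Circuit and Dance 60 overlap.
Stretch 30 starts after Pilates Circuit ends, so nothing later overlaps Pilates Circuit either.
Stretch 30 starts after Dance 60 ends, so nothing later overlaps Dance 60 either.
Yoga 60 starts before Stretch 30 ends → Stretch 30 and Yoga 60 overlap.
Boxing Express starts before Stretch 30 ends → Stretch 30 and Boxing Express overlap.
HIIT 60 starts after Stretch 30 ends, so nothing later overlaps Stretch 30 either.
Boxing Express starts before Yoga 60 ends → Yoga 60 and Boxing Express overlap.
HIIT 60 starts after Yoga 60 ends, so nothing later overlaps Yoga 60 either.
HIIT 60 starts after Boxing Express ends, so nothing later overlaps Boxing Express either.
Zumba Power starts before HIIT 60 ends → HIIT 60 and Zumba Power overlap.
Cardio 60 starts before HIIT 60 ends → HIIT 60 and Cardio 60 overlap.
Cardio 60 starts before Zumba Power ends → Zumba Power and Cardio 60 overlap.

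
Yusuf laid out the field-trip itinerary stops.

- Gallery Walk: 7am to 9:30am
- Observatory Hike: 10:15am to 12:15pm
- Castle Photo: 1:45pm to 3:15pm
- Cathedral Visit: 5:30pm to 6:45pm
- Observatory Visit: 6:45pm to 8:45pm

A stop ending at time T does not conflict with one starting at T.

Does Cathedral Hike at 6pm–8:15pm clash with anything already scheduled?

Yes — it overlaps Cathedral Visit, Observatory Visit

Gallery Walk: ends 9:30am at or before Cathedral Hike starts 6pm → clear.
Observatory Hike: ends 12:15pm at or before Cathedral Hike starts 6pm → clear.
Castle Photo: ends 3:15pm at or before Cathedral Hike starts 6pm → clear.
Cathedral Visit: starts 5:30pm before Cathedral Hike ends 8:15pm, and ends 6:45pm after Cathedral Hike starts 6pm → overlap.
Observatory Visit: starts 6:45pm before Cathedral Hike ends 8:15pm, and ends 8:45pm after Cathedral Hike starts 6pm → overlap.
Cathedral Hike overlaps Cathedral Visit, Observatory Visit.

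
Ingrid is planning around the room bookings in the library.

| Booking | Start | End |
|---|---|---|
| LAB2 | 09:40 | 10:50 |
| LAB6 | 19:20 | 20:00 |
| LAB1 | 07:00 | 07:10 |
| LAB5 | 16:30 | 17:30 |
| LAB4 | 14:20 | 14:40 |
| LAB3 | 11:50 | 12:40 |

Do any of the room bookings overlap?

No

Sorted by start: LAB1, LAB2, LAB3, LAB4, LAB5, LAB6.
LAB2 starts after LAB1 ends; LAB1 is clear from here.
LAB3 starts after LAB2 ends; LAB2 is clear from here.
LAB4 starts after LAB3 ends; LAB3 is clear from here.
LAB5 starts after LAB4 ends; LAB4 is clear from here.
LAB6 starts after LAB5 ends.
Every pair is clear; the schedule has no overlaps.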